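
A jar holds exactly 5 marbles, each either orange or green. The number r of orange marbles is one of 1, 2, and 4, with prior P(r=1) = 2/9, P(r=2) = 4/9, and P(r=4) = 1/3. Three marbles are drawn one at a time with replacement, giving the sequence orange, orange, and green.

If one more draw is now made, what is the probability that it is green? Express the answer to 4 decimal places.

For each hypothesis, P(data | H) works out to: P(data | r = 1) = (1/5)(1/5)(4/5) = 0.032; P(data | r = 2) = (2/5)(2/5)(3/5) = 0.096; P(data | r = 4) = (4/5)(4/5)(1/5) = 0.128.
The prior-weighted likelihoods are 2/9 · 0.032 = 0.0071111, 4/9 · 0.096 = 0.042667, 1/3 · 0.128 = 0.042667; summing to 0.092444.
The posterior is then P(r = 1 | data) = 0.076923, P(r = 2 | data) = 0.46154, P(r = 4 | data) = 0.46154.
The predictive probability is P(green next | data) = (4/5)(0.076923) + (3/5)(0.46154) + (1/5)(0.46154) = 0.43077.

0.4308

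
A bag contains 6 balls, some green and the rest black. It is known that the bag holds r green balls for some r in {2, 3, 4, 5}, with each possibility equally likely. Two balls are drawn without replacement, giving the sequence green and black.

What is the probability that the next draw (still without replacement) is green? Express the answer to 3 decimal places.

Compute the likelihood of the observed sequence for each case: P(data | r = 2) = (2/6)(4/5) = 4/15; P(data | r = 3) = (3/6)(3/5) = 3/10; P(data | r = 4) = (4/6)(2/5) = 4/15; P(data | r = 5) = (5/6)(1/5) = 1/6.
The prior-weighted likelihoods are 1/4 · 4/15 = 1/15, 1/4 · 3/10 = 3/40, 1/4 · 4/15 = 1/15, 1/4 · 1/6 = 1/24; these sum to 1/4.
Dividing through by the total gives posterior P(r = 2 | data) = 4/15, P(r = 3 | data) = 3/10, P(r = 4 | data) = 4/15, P(r = 5 | data) = 1/6.
Averaging over the posterior, P(green next | data) = (1/4)(4/15) + (1/2)(3/10) + (3/4)(4/15) + (1)(1/6) = 7/12.

0.583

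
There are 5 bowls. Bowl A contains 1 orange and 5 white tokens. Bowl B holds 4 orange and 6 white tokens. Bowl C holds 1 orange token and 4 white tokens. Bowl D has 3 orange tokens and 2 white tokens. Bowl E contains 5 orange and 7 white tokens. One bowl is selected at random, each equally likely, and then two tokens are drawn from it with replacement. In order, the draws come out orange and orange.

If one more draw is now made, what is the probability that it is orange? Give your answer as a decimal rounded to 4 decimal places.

Compute the likelihood of the observed sequence for each case: P(data | bowl A) = (1/6)(1/6) = 0.027778; P(data | bowl B) = (4/10)(4/10) = 0.16; P(data | bowl C) = (1/5)(1/5) = 0.04; P(data | bowl D) = (3/5)(3/5) = 0.36; P(data | bowl E) = (5/12)(5/12) = 0.17361.
Weighting by the prior gives 1/5 · 0.027778 = 0.0055556, 1/5 · 0.16 = 0.032, 1/5 · 0.04 = 0.008, 1/5 · 0.36 = 0.072, 1/5 · 0.17361 = 0.034722; summing to 0.15228.
Normalising, the posterior is P(bowl A | data) = 0.036483, P(bowl B | data) = 0.21014, P(bowl C | data) = 0.052536, P(bowl D | data) = 0.47282, P(bowl E | data) = 0.22802.
The predictive probability is P(orange next | data) = (1/6)(0.036483) + (2/5)(0.21014) + (1/5)(0.052536) + (3/5)(0.47282) + (5/12)(0.22802) = 0.47934.

0.4793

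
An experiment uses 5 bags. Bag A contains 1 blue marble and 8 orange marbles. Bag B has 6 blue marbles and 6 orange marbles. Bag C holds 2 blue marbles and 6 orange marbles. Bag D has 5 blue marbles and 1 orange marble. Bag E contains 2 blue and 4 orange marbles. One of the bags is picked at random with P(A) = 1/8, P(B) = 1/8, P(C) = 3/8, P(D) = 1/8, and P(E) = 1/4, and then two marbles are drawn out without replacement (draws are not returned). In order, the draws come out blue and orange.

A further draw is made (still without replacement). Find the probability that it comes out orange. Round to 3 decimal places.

Under each hypothesis, the probability of the observed sequence is: P(data | bag A) = (1/9)(8/8) = 0.11111; P(data | bag B) = (6/12)(6/11) = 0.27273; P(data | bag C) = (2/8)(6/7) = 0.21429; P(data | bag D) = (5/6)(1/5) = 0.16667; P(data | bag E) = (2/6)(4/5) = 0.26667.
Weighting by the prior gives 1/8 · 0.11111 = 0.013889, 1/8 · 0.27273 = 0.034091, 3/8 · 0.21429 = 0.080357, 1/8 · 0.16667 = 0.020833, 1/4 · 0.26667 = 0.066667; with total 0.21584.
The posterior is then P(bag A | data) = 0.064349, P(bag B | data) = 0.15795, P(bag C | data) = 0.3723, P(bag D | data) = 0.096523, P(bag E | data) = 0.30888.
So P(orange next | data) = Σ P(orange next | H) P(H | data) = (1)(0.064349) + (1/2)(0.15795) + (5/6)(0.3723) + (0)(0.096523) + (3/4)(0.30888) = 0.68523.

0.685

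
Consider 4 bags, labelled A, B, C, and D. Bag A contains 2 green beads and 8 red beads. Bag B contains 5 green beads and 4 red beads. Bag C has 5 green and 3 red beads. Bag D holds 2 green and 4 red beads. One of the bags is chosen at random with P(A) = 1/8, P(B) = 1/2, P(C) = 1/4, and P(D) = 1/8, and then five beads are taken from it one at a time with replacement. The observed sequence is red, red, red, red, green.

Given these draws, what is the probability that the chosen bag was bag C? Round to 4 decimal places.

0.0954

For each hypothesis, P(data | H) works out to: P(data | bag A) = (8/10)(8/10)(8/10)(8/10)(2/10) = 0.08192; P(data | bag B) = (4/9)(4/9)(4/9)(4/9)(5/9) = 0.021677; P(data | bag C) = (3/8)(3/8)(3/8)(3/8)(5/8) = 0.01236; P(data | bag D) = (4/6)(4/6)(4/6)(4/6)(2/6) = 0.065844.
The prior-weighted likelihoods are 1/8 · 0.08192 = 0.01024, 1/2 · 0.021677 = 0.010838, 1/4 · 0.01236 = 0.0030899, 1/8 · 0.065844 = 0.0082305; summing to 0.032399.
So P(bag C | data) = (0.0030899) / (0.032399) = 0.095371.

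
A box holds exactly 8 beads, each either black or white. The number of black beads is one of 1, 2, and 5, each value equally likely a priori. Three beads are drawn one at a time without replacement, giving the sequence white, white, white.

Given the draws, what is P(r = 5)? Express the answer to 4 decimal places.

Compute the likelihood of the observed sequence for each case: P(data | r = 1) = (7/8)(6/7)(5/6) = 5/8; P(data | r = 2) = (6/8)(5/7)(4/6) = 5/14; P(data | r = 5) = (3/8)(2/7)(1/6) = 1/56.
The prior-weighted likelihoods are 1/3 · 5/8 = 5/24, 1/3 · 5/14 = 5/42, 1/3 · 1/56 = 1/168; with total 1/3.
Therefore the posterior P(r = 5 | data) = (1/168) / (1/3) = 1/56.

0.0179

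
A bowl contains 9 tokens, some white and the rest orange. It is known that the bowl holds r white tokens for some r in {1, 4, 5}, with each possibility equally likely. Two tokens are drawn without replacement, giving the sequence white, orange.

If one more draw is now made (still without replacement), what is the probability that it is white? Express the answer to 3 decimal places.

Compute the likelihood of the observed sequence for each case: P(data | r = 1) = (1/9)(8/8) = 1/9; P(data | r = 4) = (4/9)(5/8) = 5/18; P(data | r = 5) = (5/9)(4/8) = 5/18.
Weighting by the prior gives 1/3 · 1/9 = 1/27, 1/3 · 5/18 = 5/54, 1/3 · 5/18 = 5/54; summing to 2/9.
The posterior is then P(r = 1 | data) = 1/6, P(r = 4 | data) = 5/12, P(r = 5 | data) = 5/12.
Averaging over the posterior, P(white next | data) = (0)(1/6) + (3/7)(5/12) + (4/7)(5/12) = 5/12.

0.417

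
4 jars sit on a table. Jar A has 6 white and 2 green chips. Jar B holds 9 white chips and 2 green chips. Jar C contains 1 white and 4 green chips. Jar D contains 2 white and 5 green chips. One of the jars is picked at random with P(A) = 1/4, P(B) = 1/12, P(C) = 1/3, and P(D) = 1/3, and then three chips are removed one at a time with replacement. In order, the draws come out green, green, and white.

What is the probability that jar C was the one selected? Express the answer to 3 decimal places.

0.405

For each hypothesis, P(data | H) works out to: P(data | jar A) = (2/8)(2/8)(6/8) = 0.046875; P(data | jar B) = (2/11)(2/11)(9/11) = 0.027047; P(data | jar C) = (4/5)(4/5)(1/5) = 0.128; P(data | jar D) = (5/7)(5/7)(2/7) = 0.14577.
Weighting by the prior gives 1/4 · 0.046875 = 0.011719, 1/12 · 0.027047 = 0.0022539, 1/3 · 0.128 = 0.042667, 1/3 · 0.14577 = 0.048591; these sum to 0.10523.
Therefore the posterior P(jar C | data) = (0.042667) / (0.10523) = 0.40546.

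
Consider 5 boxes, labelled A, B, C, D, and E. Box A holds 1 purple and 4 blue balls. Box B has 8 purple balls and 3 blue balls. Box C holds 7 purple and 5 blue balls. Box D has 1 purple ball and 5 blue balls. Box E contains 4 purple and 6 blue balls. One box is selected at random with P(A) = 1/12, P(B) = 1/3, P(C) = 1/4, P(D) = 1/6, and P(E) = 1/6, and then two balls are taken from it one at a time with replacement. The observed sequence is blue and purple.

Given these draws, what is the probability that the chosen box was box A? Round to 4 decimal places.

0.0656

For each hypothesis, P(data | H) works out to: P(data | box A) = (4/5)(1/5) = 0.16; P(data | box B) = (3/11)(8/11) = 0.19835; P(data | box C) = (5/12)(7/12) = 0.24306; P(data | box D) = (5/6)(1/6) = 0.13889; P(data | box E) = (6/10)(4/10) = 0.24.
Weighting by the prior gives 1/12 · 0.16 = 0.013333, 1/3 · 0.19835 = 0.066116, 1/4 · 0.24306 = 0.060764, 1/6 · 0.13889 = 0.023148, 1/6 · 0.24 = 0.04; these sum to 0.20336.
So P(box A | data) = (0.013333) / (0.20336) = 0.065565.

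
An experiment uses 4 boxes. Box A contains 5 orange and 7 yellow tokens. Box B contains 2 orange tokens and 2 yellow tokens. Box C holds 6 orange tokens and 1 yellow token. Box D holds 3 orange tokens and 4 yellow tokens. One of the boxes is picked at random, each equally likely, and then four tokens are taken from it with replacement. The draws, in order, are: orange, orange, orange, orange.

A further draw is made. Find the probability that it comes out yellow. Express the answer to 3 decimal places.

0.218

Compute the likelihood of the observed sequence for each case: P(data | box A) = (5/12)(5/12)(5/12)(5/12) = 0.030141; P(data | box B) = (2/4)(2/4)(2/4)(2/4) = 0.0625; P(data | box C) = (6/7)(6/7)(6/7)(6/7) = 0.53978; P(data | box D) = (3/7)(3/7)(3/7)(3/7) = 0.033736.
Multiplying each by its prior: 1/4 · 0.030141 = 0.0075352, 1/4 · 0.0625 = 0.015625, 1/4 · 0.53978 = 0.13494, 1/4 · 0.033736 = 0.008434; with total 0.16654.
The posterior is then P(box A | data) = 0.045246, P(box B | data) = 0.093822, P(box C | data) = 0.81029, P(box D | data) = 0.050643.
So P(yellow next | data) = Σ P(yellow next | H) P(H | data) = (7/12)(0.045246) + (1/2)(0.093822) + (1/7)(0.81029) + (4/7)(0.050643) = 0.218.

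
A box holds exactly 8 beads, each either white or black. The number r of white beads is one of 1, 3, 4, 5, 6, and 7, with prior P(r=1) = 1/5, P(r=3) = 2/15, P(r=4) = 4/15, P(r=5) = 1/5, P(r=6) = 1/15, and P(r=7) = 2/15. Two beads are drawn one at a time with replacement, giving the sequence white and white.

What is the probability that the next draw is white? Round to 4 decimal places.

0.6760

The likelihood of the observed sequence under each hypothesis: P(data | r = 1) = (1/8)(1/8) = 1/64; P(data | r = 3) = (3/8)(3/8) = 9/64; P(data | r = 4) = (4/8)(4/8) = 1/4; P(data | r = 5) = (5/8)(5/8) = 25/64; P(data | r = 6) = (6/8)(6/8) = 9/16; P(data | r = 7) = (7/8)(7/8) = 49/64.
Multiplying each by its prior: 1/5 · 1/64 = 1/320, 2/15 · 9/64 = 3/160, 4/15 · 1/4 = 1/15, 1/5 · 25/64 = 5/64, 1/15 · 9/16 = 3/80, 2/15 · 49/64 = 49/480; these sum to 49/160.
Normalising, the posterior is P(r = 1 | data) = 1/98, P(r = 3 | data) = 3/49, P(r = 4 | data) = 32/147, P(r = 5 | data) = 25/98, P(r = 6 | data) = 6/49, P(r = 7 | data) = 1/3.
Averaging over the posterior, P(white next | data) = (1/8)(1/98) + (3/8)(3/49) + (1/2)(32/147) + (5/8)(25/98) + (3/4)(6/49) + (7/8)(1/3) = 265/392.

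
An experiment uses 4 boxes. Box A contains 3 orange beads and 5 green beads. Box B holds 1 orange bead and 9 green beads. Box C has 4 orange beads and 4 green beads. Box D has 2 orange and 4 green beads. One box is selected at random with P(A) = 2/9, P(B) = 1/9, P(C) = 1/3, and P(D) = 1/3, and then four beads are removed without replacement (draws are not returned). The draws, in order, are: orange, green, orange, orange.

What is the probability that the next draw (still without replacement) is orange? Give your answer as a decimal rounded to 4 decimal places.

0.2069

For each hypothesis, P(data | H) works out to: P(data | box A) = (3/8)(5/7)(2/6)(1/5) = 0.017857; P(data | box B) = (1/10)(9/9)(0/8) = 0; P(data | box C) = (4/8)(4/7)(3/6)(2/5) = 0.057143; P(data | box D) = (2/6)(4/5)(1/4)(0/3) = 0.
The prior-weighted likelihoods are 2/9 · 0.017857 = 0.0039683, 1/9 · 0 = 0, 1/3 · 0.057143 = 0.019048, 1/3 · 0 = 0; with total 0.023016.
Normalising, the posterior is P(box A | data) = 0.17241, P(box B | data) = 0, P(box C | data) = 0.82759, P(box D | data) = 0.
The predictive probability is P(orange next | data) = (0)(0.17241) + (1/4)(0.82759) = 0.2069.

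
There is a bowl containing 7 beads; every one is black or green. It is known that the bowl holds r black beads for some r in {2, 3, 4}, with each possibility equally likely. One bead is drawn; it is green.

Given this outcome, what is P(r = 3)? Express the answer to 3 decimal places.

Under each hypothesis, the probability of this draw is: P(data | r = 2) = (5/7) = 5/7; P(data | r = 3) = (4/7) = 4/7; P(data | r = 4) = (3/7) = 3/7.
Multiplying each by its prior: 1/3 · 5/7 = 5/21, 1/3 · 4/7 = 4/21, 1/3 · 3/7 = 1/7; these sum to 4/7.
So P(r = 3 | data) = (4/21) / (4/7) = 1/3.

0.333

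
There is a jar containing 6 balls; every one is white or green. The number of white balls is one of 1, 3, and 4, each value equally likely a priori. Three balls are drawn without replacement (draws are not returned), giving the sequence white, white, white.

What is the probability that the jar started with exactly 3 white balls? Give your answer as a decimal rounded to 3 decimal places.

0.200

For each hypothesis, P(data | H) works out to: P(data | r = 1) = (1/6)(0/5) = 0; P(data | r = 3) = (3/6)(2/5)(1/4) = 1/20; P(data | r = 4) = (4/6)(3/5)(2/4) = 1/5.
Weighting by the prior gives 1/3 · 0 = 0, 1/3 · 1/20 = 1/60, 1/3 · 1/5 = 1/15; with total 1/12.
Hence P(r = 3 | data) = (1/60) / (1/12) = 1/5.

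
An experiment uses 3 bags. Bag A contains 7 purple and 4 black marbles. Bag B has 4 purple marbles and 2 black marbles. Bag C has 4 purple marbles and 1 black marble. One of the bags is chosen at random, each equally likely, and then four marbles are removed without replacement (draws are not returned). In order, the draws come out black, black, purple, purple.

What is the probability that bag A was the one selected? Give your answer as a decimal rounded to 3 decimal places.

Compute the likelihood of the observed sequence for each case: P(data | bag A) = (4/11)(3/10)(7/9)(6/8) = 7/110; P(data | bag B) = (2/6)(1/5)(4/4)(3/3) = 1/15; P(data | bag C) = (1/5)(0/4) = 0.
Multiplying each by its prior: 1/3 · 7/110 = 7/330, 1/3 · 1/15 = 1/45, 1/3 · 0 = 0; summing to 43/990.
Hence P(bag A | data) = (7/330) / (43/990) = 21/43.

0.488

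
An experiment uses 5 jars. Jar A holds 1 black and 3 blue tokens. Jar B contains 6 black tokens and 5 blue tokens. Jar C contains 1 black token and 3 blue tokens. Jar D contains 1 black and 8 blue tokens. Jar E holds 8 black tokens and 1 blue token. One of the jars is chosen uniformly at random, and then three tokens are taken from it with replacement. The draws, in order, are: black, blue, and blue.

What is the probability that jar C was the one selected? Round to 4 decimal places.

0.2854

For each hypothesis, P(data | H) works out to: P(data | jar A) = (1/4)(3/4)(3/4) = 0.14062; P(data | jar B) = (6/11)(5/11)(5/11) = 0.1127; P(data | jar C) = (1/4)(3/4)(3/4) = 0.14062; P(data | jar D) = (1/9)(8/9)(8/9) = 0.087791; P(data | jar E) = (8/9)(1/9)(1/9) = 0.010974.
Weighting by the prior gives 1/5 · 0.14062 = 0.028125, 1/5 · 0.1127 = 0.022539, 1/5 · 0.14062 = 0.028125, 1/5 · 0.087791 = 0.017558, 1/5 · 0.010974 = 0.0021948; these sum to 0.098543.
So P(jar C | data) = (0.028125) / (0.098543) = 0.28541.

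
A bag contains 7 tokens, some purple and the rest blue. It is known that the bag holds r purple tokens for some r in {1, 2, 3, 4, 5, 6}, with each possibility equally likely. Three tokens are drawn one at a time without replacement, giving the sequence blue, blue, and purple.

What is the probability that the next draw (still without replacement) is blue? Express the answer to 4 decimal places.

0.6000

The likelihood of the observed sequence under each hypothesis: P(data | r = 1) = (6/7)(5/6)(1/5) = 1/7; P(data | r = 2) = (5/7)(4/6)(2/5) = 4/21; P(data | r = 3) = (4/7)(3/6)(3/5) = 6/35; P(data | r = 4) = (3/7)(2/6)(4/5) = 4/35; P(data | r = 5) = (2/7)(1/6)(5/5) = 1/21; P(data | r = 6) = (1/7)(0/6) = 0.
The prior-weighted likelihoods are 1/6 · 1/7 = 1/42, 1/6 · 4/21 = 2/63, 1/6 · 6/35 = 1/35, 1/6 · 4/35 = 2/105, 1/6 · 1/21 = 1/126, 1/6 · 0 = 0; these sum to 1/9.
Dividing through by the total gives posterior P(r = 1 | data) = 3/14, P(r = 2 | data) = 2/7, P(r = 3 | data) = 9/35, P(r = 4 | data) = 6/35, P(r = 5 | data) = 1/14, P(r = 6 | data) = 0.
Averaging over the posterior, P(blue next | data) = (1)(3/14) + (3/4)(2/7) + (1/2)(9/35) + (1/4)(6/35) + (0)(1/14) = 3/5.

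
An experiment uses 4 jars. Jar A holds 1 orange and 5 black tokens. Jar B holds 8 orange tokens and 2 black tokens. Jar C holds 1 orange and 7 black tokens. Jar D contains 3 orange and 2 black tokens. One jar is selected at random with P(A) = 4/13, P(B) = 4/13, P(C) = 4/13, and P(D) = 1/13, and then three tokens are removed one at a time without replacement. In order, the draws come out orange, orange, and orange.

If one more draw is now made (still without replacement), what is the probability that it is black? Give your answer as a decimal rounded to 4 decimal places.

Compute the likelihood of the observed sequence for each case: P(data | jar A) = (1/6)(0/5) = 0; P(data | jar B) = (8/10)(7/9)(6/8) = 7/15; P(data | jar C) = (1/8)(0/7) = 0; P(data | jar D) = (3/5)(2/4)(1/3) = 1/10.
Weighting by the prior gives 4/13 · 0 = 0, 4/13 · 7/15 = 28/195, 4/13 · 0 = 0, 1/13 · 1/10 = 1/130; these sum to 59/390.
Dividing through by the total gives posterior P(jar A | data) = 0, P(jar B | data) = 56/59, P(jar C | data) = 0, P(jar D | data) = 3/59.
Averaging over the posterior, P(black next | data) = (2/7)(56/59) + (1)(3/59) = 19/59.

0.3220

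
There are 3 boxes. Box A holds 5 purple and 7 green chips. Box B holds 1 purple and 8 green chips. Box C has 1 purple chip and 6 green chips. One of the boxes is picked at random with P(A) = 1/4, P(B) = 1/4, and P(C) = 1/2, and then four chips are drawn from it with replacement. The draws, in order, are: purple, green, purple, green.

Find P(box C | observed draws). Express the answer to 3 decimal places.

Compute the likelihood of the observed sequence for each case: P(data | box A) = (5/12)(7/12)(5/12)(7/12) = 0.059076; P(data | box B) = (1/9)(8/9)(1/9)(8/9) = 0.0097546; P(data | box C) = (1/7)(6/7)(1/7)(6/7) = 0.014994.
Multiplying each by its prior: 1/4 · 0.059076 = 0.014769, 1/4 · 0.0097546 = 0.0024387, 1/2 · 0.014994 = 0.0074969; with total 0.024705.
By Bayes' rule, P(box C | data) = (0.0074969) / (0.024705) = 0.30346.

0.303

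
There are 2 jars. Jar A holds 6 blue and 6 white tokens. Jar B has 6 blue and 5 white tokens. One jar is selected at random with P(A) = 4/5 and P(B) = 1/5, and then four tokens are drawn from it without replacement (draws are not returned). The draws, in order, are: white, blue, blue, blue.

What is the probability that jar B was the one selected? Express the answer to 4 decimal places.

For each hypothesis, P(data | H) works out to: P(data | jar A) = (6/12)(6/11)(5/10)(4/9) = 2/33; P(data | jar B) = (5/11)(6/10)(5/9)(4/8) = 5/66.
Multiplying each by its prior: 4/5 · 2/33 = 8/165, 1/5 · 5/66 = 1/66; with total 7/110.
Hence P(jar B | data) = (1/66) / (7/110) = 5/21.

0.2381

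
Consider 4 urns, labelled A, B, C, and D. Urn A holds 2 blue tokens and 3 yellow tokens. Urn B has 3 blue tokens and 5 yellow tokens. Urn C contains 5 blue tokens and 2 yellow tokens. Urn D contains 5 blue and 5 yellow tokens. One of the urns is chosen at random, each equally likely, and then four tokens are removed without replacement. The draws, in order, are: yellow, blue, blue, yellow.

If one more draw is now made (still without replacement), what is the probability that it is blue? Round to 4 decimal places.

0.3524

The likelihood of the observed sequence under each hypothesis: P(data | urn A) = (3/5)(2/4)(1/3)(2/2) = 1/10; P(data | urn B) = (5/8)(3/7)(2/6)(4/5) = 1/14; P(data | urn C) = (2/7)(5/6)(4/5)(1/4) = 1/21; P(data | urn D) = (5/10)(5/9)(4/8)(4/7) = 5/63.
The prior-weighted likelihoods are 1/4 · 1/10 = 1/40, 1/4 · 1/14 = 1/56, 1/4 · 1/21 = 1/84, 1/4 · 5/63 = 5/252; summing to 47/630.
The posterior is then P(urn A | data) = 63/188, P(urn B | data) = 45/188, P(urn C | data) = 15/94, P(urn D | data) = 25/94.
So P(blue next | data) = Σ P(blue next | H) P(H | data) = (0)(63/188) + (1/4)(45/188) + (1)(15/94) + (1/2)(25/94) = 265/752.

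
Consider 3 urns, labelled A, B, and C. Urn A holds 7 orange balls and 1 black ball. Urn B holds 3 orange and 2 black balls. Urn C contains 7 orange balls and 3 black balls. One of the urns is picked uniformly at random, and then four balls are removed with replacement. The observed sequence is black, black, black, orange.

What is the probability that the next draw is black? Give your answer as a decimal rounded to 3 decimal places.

0.360

For each hypothesis, P(data | H) works out to: P(data | urn A) = (1/8)(1/8)(1/8)(7/8) = 0.001709; P(data | urn B) = (2/5)(2/5)(2/5)(3/5) = 0.0384; P(data | urn C) = (3/10)(3/10)(3/10)(7/10) = 0.0189.
The prior-weighted likelihoods are 1/3 · 0.001709 = 0.00056966, 1/3 · 0.0384 = 0.0128, 1/3 · 0.0189 = 0.0063; summing to 0.01967.
Dividing through by the total gives posterior P(urn A | data) = 0.028961, P(urn B | data) = 0.65075, P(urn C | data) = 0.32029.
The predictive probability is P(black next | data) = (1/8)(0.028961) + (2/5)(0.65075) + (3/10)(0.32029) = 0.36001.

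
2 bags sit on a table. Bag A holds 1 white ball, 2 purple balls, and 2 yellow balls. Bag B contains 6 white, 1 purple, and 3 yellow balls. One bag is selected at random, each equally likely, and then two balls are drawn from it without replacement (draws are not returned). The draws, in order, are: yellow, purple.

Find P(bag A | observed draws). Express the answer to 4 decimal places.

0.8571

For each hypothesis, P(data | H) works out to: P(data | bag A) = (2/5)(2/4) = 1/5; P(data | bag B) = (3/10)(1/9) = 1/30.
The prior-weighted likelihoods are 1/2 · 1/5 = 1/10, 1/2 · 1/30 = 1/60; summing to 7/60.
So P(bag A | data) = (1/10) / (7/60) = 6/7.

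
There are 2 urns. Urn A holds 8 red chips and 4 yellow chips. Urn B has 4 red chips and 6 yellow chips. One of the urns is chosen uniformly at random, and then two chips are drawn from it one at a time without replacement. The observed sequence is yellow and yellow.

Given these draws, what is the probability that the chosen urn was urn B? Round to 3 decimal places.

0.786

For each hypothesis, P(data | H) works out to: P(data | urn A) = (4/12)(3/11) = 1/11; P(data | urn B) = (6/10)(5/9) = 1/3.
Multiplying each by its prior: 1/2 · 1/11 = 1/22, 1/2 · 1/3 = 1/6; with total 7/33.
So P(urn B | data) = (1/6) / (7/33) = 11/14.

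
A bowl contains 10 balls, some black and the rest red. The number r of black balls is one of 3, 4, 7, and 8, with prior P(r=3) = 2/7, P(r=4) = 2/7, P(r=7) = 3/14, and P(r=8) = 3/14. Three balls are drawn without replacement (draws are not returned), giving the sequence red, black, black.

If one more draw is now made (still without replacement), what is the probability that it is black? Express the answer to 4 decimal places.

0.5678

For each hypothesis, P(data | H) works out to: P(data | r = 3) = (7/10)(3/9)(2/8) = 7/120; P(data | r = 4) = (6/10)(4/9)(3/8) = 1/10; P(data | r = 7) = (3/10)(7/9)(6/8) = 7/40; P(data | r = 8) = (2/10)(8/9)(7/8) = 7/45.
Multiplying each by its prior: 2/7 · 7/120 = 1/60, 2/7 · 1/10 = 1/35, 3/14 · 7/40 = 3/80, 3/14 · 7/45 = 1/30; summing to 13/112.
Dividing through by the total gives posterior P(r = 3 | data) = 28/195, P(r = 4 | data) = 16/65, P(r = 7 | data) = 21/65, P(r = 8 | data) = 56/195.
Averaging over the posterior, P(black next | data) = (1/7)(28/195) + (2/7)(16/65) + (5/7)(21/65) + (6/7)(56/195) = 155/273.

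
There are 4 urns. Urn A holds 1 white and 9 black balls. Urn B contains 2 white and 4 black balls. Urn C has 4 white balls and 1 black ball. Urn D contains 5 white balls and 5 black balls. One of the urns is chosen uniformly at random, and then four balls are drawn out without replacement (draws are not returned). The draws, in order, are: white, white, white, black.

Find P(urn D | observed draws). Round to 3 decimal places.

0.229

For each hypothesis, P(data | H) works out to: P(data | urn A) = (1/10)(0/9) = 0; P(data | urn B) = (2/6)(1/5)(0/4) = 0; P(data | urn C) = (4/5)(3/4)(2/3)(1/2) = 0.2; P(data | urn D) = (5/10)(4/9)(3/8)(5/7) = 0.059524.
Multiplying each by its prior: 1/4 · 0 = 0, 1/4 · 0 = 0, 1/4 · 0.2 = 0.05, 1/4 · 0.059524 = 0.014881; these sum to 0.064881.
Therefore the posterior P(urn D | data) = (0.014881) / (0.064881) = 0.22936.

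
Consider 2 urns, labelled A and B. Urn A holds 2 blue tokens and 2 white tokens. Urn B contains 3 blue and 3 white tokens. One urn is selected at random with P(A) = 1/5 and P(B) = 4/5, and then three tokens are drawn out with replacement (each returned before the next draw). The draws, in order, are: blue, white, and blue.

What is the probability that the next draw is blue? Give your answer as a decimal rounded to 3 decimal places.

For each hypothesis, P(data | H) works out to: P(data | urn A) = (2/4)(2/4)(2/4) = 1/8; P(data | urn B) = (3/6)(3/6)(3/6) = 1/8.
Multiplying each by its prior: 1/5 · 1/8 = 1/40, 4/5 · 1/8 = 1/10; summing to 1/8.
Dividing through by the total gives posterior P(urn A | data) = 1/5, P(urn B | data) = 4/5.
So P(blue next | data) = Σ P(blue next | H) P(H | data) = (1/2)(1/5) + (1/2)(4/5) = 1/2.

0.500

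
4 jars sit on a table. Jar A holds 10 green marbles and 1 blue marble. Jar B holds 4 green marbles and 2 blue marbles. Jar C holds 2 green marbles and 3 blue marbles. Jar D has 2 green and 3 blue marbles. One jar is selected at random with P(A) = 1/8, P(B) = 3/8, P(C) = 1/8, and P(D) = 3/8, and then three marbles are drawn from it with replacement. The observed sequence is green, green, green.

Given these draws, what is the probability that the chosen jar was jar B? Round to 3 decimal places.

Under each hypothesis, the probability of the observed sequence is: P(data | jar A) = (10/11)(10/11)(10/11) = 0.75131; P(data | jar B) = (4/6)(4/6)(4/6) = 0.2963; P(data | jar C) = (2/5)(2/5)(2/5) = 0.064; P(data | jar D) = (2/5)(2/5)(2/5) = 0.064.
Weighting by the prior gives 1/8 · 0.75131 = 0.093914, 3/8 · 0.2963 = 0.11111, 1/8 · 0.064 = 0.008, 3/8 · 0.064 = 0.024; summing to 0.23703.
By Bayes' rule, P(jar B | data) = (0.11111) / (0.23703) = 0.46877.

0.469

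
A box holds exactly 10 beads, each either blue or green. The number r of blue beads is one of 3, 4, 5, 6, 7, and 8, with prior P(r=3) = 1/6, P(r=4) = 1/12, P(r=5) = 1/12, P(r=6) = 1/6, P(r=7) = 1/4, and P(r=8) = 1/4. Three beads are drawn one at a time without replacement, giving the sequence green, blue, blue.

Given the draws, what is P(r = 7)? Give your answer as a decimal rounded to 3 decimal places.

Under each hypothesis, the probability of the observed sequence is: P(data | r = 3) = (7/10)(3/9)(2/8) = 7/120; P(data | r = 4) = (6/10)(4/9)(3/8) = 1/10; P(data | r = 5) = (5/10)(5/9)(4/8) = 5/36; P(data | r = 6) = (4/10)(6/9)(5/8) = 1/6; P(data | r = 7) = (3/10)(7/9)(6/8) = 7/40; P(data | r = 8) = (2/10)(8/9)(7/8) = 7/45.
The prior-weighted likelihoods are 1/6 · 7/120 = 7/720, 1/12 · 1/10 = 1/120, 1/12 · 5/36 = 5/432, 1/6 · 1/6 = 1/36, 1/4 · 7/40 = 7/160, 1/4 · 7/45 = 7/180; with total 121/864.
By Bayes' rule, P(r = 7 | data) = (7/160) / (121/864) = 189/605.

0.312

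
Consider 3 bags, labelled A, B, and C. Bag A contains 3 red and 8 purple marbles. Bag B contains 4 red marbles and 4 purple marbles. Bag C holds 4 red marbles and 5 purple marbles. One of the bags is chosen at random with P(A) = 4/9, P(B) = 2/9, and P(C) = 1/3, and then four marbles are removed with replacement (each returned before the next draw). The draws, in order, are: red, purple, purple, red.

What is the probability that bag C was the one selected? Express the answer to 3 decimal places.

For each hypothesis, P(data | H) works out to: P(data | bag A) = (3/11)(8/11)(8/11)(3/11) = 0.039342; P(data | bag B) = (4/8)(4/8)(4/8)(4/8) = 0.0625; P(data | bag C) = (4/9)(5/9)(5/9)(4/9) = 0.060966.
Weighting by the prior gives 4/9 · 0.039342 = 0.017485, 2/9 · 0.0625 = 0.013889, 1/3 · 0.060966 = 0.020322; with total 0.051696.
Hence P(bag C | data) = (0.020322) / (0.051696) = 0.39311.

0.393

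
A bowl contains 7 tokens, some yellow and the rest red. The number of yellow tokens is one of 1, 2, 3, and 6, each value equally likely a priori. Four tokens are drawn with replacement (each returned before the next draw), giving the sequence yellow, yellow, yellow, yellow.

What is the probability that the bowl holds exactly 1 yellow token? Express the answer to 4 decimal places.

0.0007

Under each hypothesis, the probability of the observed sequence is: P(data | r = 1) = (1/7)(1/7)(1/7)(1/7) = 0.00041649; P(data | r = 2) = (2/7)(2/7)(2/7)(2/7) = 0.0066639; P(data | r = 3) = (3/7)(3/7)(3/7)(3/7) = 0.033736; P(data | r = 6) = (6/7)(6/7)(6/7)(6/7) = 0.53978.
The prior-weighted likelihoods are 1/4 · 0.00041649 = 0.00010412, 1/4 · 0.0066639 = 0.001666, 1/4 · 0.033736 = 0.008434, 1/4 · 0.53978 = 0.13494; these sum to 0.14515.
Therefore the posterior P(r = 1 | data) = (0.00010412) / (0.14515) = 0.00071736.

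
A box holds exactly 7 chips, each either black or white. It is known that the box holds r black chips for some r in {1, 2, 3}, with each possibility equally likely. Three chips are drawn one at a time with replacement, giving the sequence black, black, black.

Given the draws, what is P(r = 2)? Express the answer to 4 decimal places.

0.2222

Compute the likelihood of the observed sequence for each case: P(data | r = 1) = (1/7)(1/7)(1/7) = 0.0029155; P(data | r = 2) = (2/7)(2/7)(2/7) = 0.023324; P(data | r = 3) = (3/7)(3/7)(3/7) = 0.078717.
Multiplying each by its prior: 1/3 · 0.0029155 = 0.00097182, 1/3 · 0.023324 = 0.0077745, 1/3 · 0.078717 = 0.026239; summing to 0.034985.
So P(r = 2 | data) = (0.0077745) / (0.034985) = 0.22222.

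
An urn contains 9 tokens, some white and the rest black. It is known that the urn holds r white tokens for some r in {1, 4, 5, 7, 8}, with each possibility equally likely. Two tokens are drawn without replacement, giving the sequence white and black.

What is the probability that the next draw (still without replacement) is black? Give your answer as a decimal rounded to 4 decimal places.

Under each hypothesis, the probability of the observed sequence is: P(data | r = 1) = (1/9)(8/8) = 1/9; P(data | r = 4) = (4/9)(5/8) = 5/18; P(data | r = 5) = (5/9)(4/8) = 5/18; P(data | r = 7) = (7/9)(2/8) = 7/36; P(data | r = 8) = (8/9)(1/8) = 1/9.
Multiplying each by its prior: 1/5 · 1/9 = 1/45, 1/5 · 5/18 = 1/18, 1/5 · 5/18 = 1/18, 1/5 · 7/36 = 7/180, 1/5 · 1/9 = 1/45; with total 7/36.
Normalising, the posterior is P(r = 1 | data) = 4/35, P(r = 4 | data) = 2/7, P(r = 5 | data) = 2/7, P(r = 7 | data) = 1/5, P(r = 8 | data) = 4/35.
So P(black next | data) = Σ P(black next | H) P(H | data) = (1)(4/35) + (4/7)(2/7) + (3/7)(2/7) + (1/7)(1/5) + (0)(4/35) = 3/7.

0.4286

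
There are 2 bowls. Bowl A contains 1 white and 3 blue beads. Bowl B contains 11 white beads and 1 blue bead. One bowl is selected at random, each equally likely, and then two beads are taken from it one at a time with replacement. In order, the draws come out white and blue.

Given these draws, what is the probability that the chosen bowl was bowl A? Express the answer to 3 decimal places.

0.711

For each hypothesis, P(data | H) works out to: P(data | bowl A) = (1/4)(3/4) = 3/16; P(data | bowl B) = (11/12)(1/12) = 11/144.
The prior-weighted likelihoods are 1/2 · 3/16 = 3/32, 1/2 · 11/144 = 11/288; these sum to 19/144.
Hence P(bowl A | data) = (3/32) / (19/144) = 27/38.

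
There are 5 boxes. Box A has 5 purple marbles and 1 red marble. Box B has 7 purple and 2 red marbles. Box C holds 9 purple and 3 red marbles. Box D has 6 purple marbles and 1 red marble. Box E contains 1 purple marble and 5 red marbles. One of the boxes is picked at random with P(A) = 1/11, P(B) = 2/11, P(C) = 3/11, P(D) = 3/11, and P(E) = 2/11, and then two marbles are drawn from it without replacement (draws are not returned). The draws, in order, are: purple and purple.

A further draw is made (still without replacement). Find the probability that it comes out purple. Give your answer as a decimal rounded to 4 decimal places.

0.7471

Compute the likelihood of the observed sequence for each case: P(data | box A) = (5/6)(4/5) = 0.66667; P(data | box B) = (7/9)(6/8) = 0.58333; P(data | box C) = (9/12)(8/11) = 0.54545; P(data | box D) = (6/7)(5/6) = 0.71429; P(data | box E) = (1/6)(0/5) = 0.
The prior-weighted likelihoods are 1/11 · 0.66667 = 0.060606, 2/11 · 0.58333 = 0.10606, 3/11 · 0.54545 = 0.14876, 3/11 · 0.71429 = 0.19481, 2/11 · 0 = 0; with total 0.51023.
Normalising, the posterior is P(box A | data) = 0.11878, P(box B | data) = 0.20787, P(box C | data) = 0.29155, P(box D | data) = 0.3818, P(box E | data) = 0.
So P(purple next | data) = Σ P(purple next | H) P(H | data) = (3/4)(0.11878) + (5/7)(0.20787) + (7/10)(0.29155) + (4/5)(0.3818) = 0.74709.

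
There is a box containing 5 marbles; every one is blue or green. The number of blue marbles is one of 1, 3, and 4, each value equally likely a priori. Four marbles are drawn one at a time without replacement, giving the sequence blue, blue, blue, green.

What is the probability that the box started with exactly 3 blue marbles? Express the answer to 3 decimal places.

0.333

Under each hypothesis, the probability of the observed sequence is: P(data | r = 1) = (1/5)(0/4) = 0; P(data | r = 3) = (3/5)(2/4)(1/3)(2/2) = 1/10; P(data | r = 4) = (4/5)(3/4)(2/3)(1/2) = 1/5.
Multiplying each by its prior: 1/3 · 0 = 0, 1/3 · 1/10 = 1/30, 1/3 · 1/5 = 1/15; these sum to 1/10.
So P(r = 3 | data) = (1/30) / (1/10) = 1/3.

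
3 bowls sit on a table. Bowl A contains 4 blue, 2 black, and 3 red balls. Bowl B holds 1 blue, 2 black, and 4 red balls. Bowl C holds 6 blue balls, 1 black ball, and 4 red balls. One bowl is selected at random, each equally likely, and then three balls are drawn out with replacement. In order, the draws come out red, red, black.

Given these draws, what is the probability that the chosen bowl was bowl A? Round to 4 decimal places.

Compute the likelihood of the observed sequence for each case: P(data | bowl A) = (3/9)(3/9)(2/9) = 0.024691; P(data | bowl B) = (4/7)(4/7)(2/7) = 0.093294; P(data | bowl C) = (4/11)(4/11)(1/11) = 0.012021.
Weighting by the prior gives 1/3 · 0.024691 = 0.0082305, 1/3 · 0.093294 = 0.031098, 1/3 · 0.012021 = 0.004007; with total 0.043336.
Therefore the posterior P(bowl A | data) = (0.0082305) / (0.043336) = 0.18992.

0.1899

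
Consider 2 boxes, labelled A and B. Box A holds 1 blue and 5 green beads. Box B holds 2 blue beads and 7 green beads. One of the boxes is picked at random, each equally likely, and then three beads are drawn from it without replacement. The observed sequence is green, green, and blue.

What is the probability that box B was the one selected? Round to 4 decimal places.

0.5000

The likelihood of the observed sequence under each hypothesis: P(data | box A) = (5/6)(4/5)(1/4) = 1/6; P(data | box B) = (7/9)(6/8)(2/7) = 1/6.
Multiplying each by its prior: 1/2 · 1/6 = 1/12, 1/2 · 1/6 = 1/12; these sum to 1/6.
Therefore the posterior P(box B | data) = (1/12) / (1/6) = 1/2.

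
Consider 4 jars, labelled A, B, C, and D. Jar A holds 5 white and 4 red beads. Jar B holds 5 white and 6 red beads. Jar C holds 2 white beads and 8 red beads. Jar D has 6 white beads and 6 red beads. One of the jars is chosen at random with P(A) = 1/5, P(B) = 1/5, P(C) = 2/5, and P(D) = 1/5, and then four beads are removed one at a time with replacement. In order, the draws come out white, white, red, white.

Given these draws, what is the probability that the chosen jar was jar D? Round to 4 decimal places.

0.3083

The likelihood of the observed sequence under each hypothesis: P(data | jar A) = (5/9)(5/9)(4/9)(5/9) = 0.076208; P(data | jar B) = (5/11)(5/11)(6/11)(5/11) = 0.051226; P(data | jar C) = (2/10)(2/10)(8/10)(2/10) = 0.0064; P(data | jar D) = (6/12)(6/12)(6/12)(6/12) = 0.0625.
Multiplying each by its prior: 1/5 · 0.076208 = 0.015242, 1/5 · 0.051226 = 0.010245, 2/5 · 0.0064 = 0.00256, 1/5 · 0.0625 = 0.0125; these sum to 0.040547.
So P(jar D | data) = (0.0125) / (0.040547) = 0.30829.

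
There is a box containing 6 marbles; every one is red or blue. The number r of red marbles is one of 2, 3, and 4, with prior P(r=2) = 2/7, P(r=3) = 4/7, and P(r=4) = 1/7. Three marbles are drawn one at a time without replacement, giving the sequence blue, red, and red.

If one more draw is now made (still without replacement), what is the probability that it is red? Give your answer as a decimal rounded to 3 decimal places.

0.357

For each hypothesis, P(data | H) works out to: P(data | r = 2) = (4/6)(2/5)(1/4) = 1/15; P(data | r = 3) = (3/6)(3/5)(2/4) = 3/20; P(data | r = 4) = (2/6)(4/5)(3/4) = 1/5.
Multiplying each by its prior: 2/7 · 1/15 = 2/105, 4/7 · 3/20 = 3/35, 1/7 · 1/5 = 1/35; these sum to 2/15.
The posterior is then P(r = 2 | data) = 1/7, P(r = 3 | data) = 9/14, P(r = 4 | data) = 3/14.
So P(red next | data) = Σ P(red next | H) P(H | data) = (0)(1/7) + (1/3)(9/14) + (2/3)(3/14) = 5/14.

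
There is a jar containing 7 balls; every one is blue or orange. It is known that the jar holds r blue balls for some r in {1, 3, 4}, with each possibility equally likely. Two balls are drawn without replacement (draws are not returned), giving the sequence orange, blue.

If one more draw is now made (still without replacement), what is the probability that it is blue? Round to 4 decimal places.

0.4000

The likelihood of the observed sequence under each hypothesis: P(data | r = 1) = (6/7)(1/6) = 1/7; P(data | r = 3) = (4/7)(3/6) = 2/7; P(data | r = 4) = (3/7)(4/6) = 2/7.
Weighting by the prior gives 1/3 · 1/7 = 1/21, 1/3 · 2/7 = 2/21, 1/3 · 2/7 = 2/21; summing to 5/21.
Dividing through by the total gives posterior P(r = 1 | data) = 1/5, P(r = 3 | data) = 2/5, P(r = 4 | data) = 2/5.
The predictive probability is P(blue next | data) = (0)(1/5) + (2/5)(2/5) + (3/5)(2/5) = 2/5.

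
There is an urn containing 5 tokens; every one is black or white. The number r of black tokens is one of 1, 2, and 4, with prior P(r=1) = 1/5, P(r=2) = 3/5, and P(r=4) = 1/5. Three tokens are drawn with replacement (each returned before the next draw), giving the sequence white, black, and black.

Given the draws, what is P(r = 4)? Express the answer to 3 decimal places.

The likelihood of the observed sequence under each hypothesis: P(data | r = 1) = (4/5)(1/5)(1/5) = 4/125; P(data | r = 2) = (3/5)(2/5)(2/5) = 12/125; P(data | r = 4) = (1/5)(4/5)(4/5) = 16/125.
The prior-weighted likelihoods are 1/5 · 4/125 = 4/625, 3/5 · 12/125 = 36/625, 1/5 · 16/125 = 16/625; summing to 56/625.
So P(r = 4 | data) = (16/625) / (56/625) = 2/7.

0.286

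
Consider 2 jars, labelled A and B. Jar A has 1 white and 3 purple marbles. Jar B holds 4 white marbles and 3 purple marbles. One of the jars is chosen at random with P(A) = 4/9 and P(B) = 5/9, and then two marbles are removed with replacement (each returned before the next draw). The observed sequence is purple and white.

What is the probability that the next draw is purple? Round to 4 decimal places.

0.5507

For each hypothesis, P(data | H) works out to: P(data | jar A) = (3/4)(1/4) = 3/16; P(data | jar B) = (3/7)(4/7) = 12/49.
Multiplying each by its prior: 4/9 · 3/16 = 1/12, 5/9 · 12/49 = 20/147; summing to 43/196.
Normalising, the posterior is P(jar A | data) = 0.37984, P(jar B | data) = 0.62016.
Averaging over the posterior, P(purple next | data) = (3/4)(0.37984) + (3/7)(0.62016) = 0.55066.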